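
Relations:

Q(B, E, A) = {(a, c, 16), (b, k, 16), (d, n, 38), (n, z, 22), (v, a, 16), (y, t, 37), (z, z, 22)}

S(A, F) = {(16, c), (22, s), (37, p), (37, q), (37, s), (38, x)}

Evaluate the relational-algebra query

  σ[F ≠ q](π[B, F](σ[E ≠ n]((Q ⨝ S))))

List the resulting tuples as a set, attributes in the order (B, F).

{(a, c), (b, c), (n, s), (v, c), (y, p), (y, s), (z, s)}

Joining Q and S on A yields {(a, c, 16, c), (b, k, 16, c), (d, n, 38, x), (n, z, 22, s), (v, a, 16, c), (y, t, 37, p), (y, t, 37, q), (y, t, 37, s), (z, z, 22, s)}.
Apply σ_{E ≠ n}; surviving tuples: {(a, c, 16, c), (b, k, 16, c), (n, z, 22, s), (v, a, 16, c), (y, t, 37, p), (y, t, 37, q), (y, t, 37, s), (z, z, 22, s)}
π[B, F]: project onto (B, F) → {(a, c), (b, c), (n, s), (v, c), (y, p), (y, q), (y, s), (z, s)}
Apply σ_{F ≠ q}; surviving tuples: {(a, c), (b, c), (n, s), (v, c), (y, p), (y, s), (z, s)}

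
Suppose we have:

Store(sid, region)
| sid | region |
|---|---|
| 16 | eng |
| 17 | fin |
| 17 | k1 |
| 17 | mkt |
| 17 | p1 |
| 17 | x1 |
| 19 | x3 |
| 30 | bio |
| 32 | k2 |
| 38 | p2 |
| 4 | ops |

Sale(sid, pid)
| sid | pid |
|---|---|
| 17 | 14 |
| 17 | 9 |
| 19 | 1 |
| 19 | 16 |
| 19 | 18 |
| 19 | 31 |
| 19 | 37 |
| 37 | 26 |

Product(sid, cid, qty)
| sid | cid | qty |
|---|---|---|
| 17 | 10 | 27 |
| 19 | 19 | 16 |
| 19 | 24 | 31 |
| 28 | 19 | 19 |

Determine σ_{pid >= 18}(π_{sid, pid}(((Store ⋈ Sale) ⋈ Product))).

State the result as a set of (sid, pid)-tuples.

{(19, 18), (19, 31), (19, 37)}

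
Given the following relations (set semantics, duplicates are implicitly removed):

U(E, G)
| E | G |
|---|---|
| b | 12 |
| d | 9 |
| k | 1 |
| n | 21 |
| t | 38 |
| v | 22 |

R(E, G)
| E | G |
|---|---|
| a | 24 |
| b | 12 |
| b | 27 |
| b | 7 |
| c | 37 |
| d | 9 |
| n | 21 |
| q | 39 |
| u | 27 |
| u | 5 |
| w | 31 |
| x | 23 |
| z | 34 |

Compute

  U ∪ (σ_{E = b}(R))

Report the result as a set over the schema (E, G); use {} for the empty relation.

σ[E = b]: keep tuples satisfying E = b → {(b, 12), (b, 27), (b, 7)}
Union: {(b, 12), (d, 9), (k, 1), (n, 21), (t, 38), (v, 22)} with {(b, 12), (b, 27), (b, 7)} → {(b, 12), (b, 27), (b, 7), (d, 9), (k, 1), (n, 21), (t, 38), (v, 22)}

{(b, 12), (b, 27), (b, 7), (d, 9), (k, 1), (n, 21), (t, 38), (v, 22)}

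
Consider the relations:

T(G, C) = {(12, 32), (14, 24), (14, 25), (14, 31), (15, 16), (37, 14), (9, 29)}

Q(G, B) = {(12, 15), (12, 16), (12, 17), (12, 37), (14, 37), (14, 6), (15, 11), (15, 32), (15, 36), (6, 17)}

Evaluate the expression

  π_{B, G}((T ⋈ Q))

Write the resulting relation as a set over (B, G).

T ⋈ Q (natural join on G): {(12, 32, 15), (12, 32, 16), (12, 32, 17), (12, 32, 37), (14, 24, 37), (14, 24, 6), (14, 25, 37), (14, 25, 6), (14, 31, 37), (14, 31, 6), (15, 16, 11), (15, 16, 32), (15, 16, 36)}
Keep only column(s) B, G (4 duplicate(s) eliminated): {(11, 15), (15, 12), (16, 12), (17, 12), (32, 15), (36, 15), (37, 12), (37, 14), (6, 14)}

{(11, 15), (15, 12), (16, 12), (17, 12), (32, 15), (36, 15), (37, 12), (37, 14), (6, 14)}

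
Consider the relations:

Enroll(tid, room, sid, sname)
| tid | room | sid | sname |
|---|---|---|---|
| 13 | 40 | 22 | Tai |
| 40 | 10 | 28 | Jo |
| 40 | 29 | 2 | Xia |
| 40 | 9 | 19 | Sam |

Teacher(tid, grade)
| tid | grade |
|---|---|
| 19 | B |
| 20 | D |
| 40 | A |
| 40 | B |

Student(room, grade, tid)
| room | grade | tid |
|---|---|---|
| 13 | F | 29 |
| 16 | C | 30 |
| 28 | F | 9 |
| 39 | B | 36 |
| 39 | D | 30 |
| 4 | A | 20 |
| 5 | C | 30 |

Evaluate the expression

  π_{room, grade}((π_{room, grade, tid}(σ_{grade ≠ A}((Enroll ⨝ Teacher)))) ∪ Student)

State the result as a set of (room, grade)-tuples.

{(10, B), (13, F), (16, C), (28, F), (29, B), (39, B), (39, D), (4, A), (5, C), (9, B)}

Enroll ⋈ Teacher (natural join on tid): {(40, 10, 28, Jo, A), (40, 10, 28, Jo, B), (40, 29, 2, Xia, A), (40, 29, 2, Xia, B), (40, 9, 19, Sam, A), (40, 9, 19, Sam, B)}
Apply σ_{grade ≠ A}; surviving tuples: {(40, 10, 28, Jo, B), (40, 29, 2, Xia, B), (40, 9, 19, Sam, B)}
π[room, grade, tid]: project onto (room, grade, tid) → {(10, B, 40), (29, B, 40), (9, B, 40)}
Taking the union: {(10, B, 40), (13, F, 29), (16, C, 30), (28, F, 9), (29, B, 40), (39, B, 36), (39, D, 30), (4, A, 20), (5, C, 30), (9, B, 40)}
π[room, grade]: project onto (room, grade) → {(10, B), (13, F), (16, C), (28, F), (29, B), (39, B), (39, D), (4, A), (5, C), (9, B)}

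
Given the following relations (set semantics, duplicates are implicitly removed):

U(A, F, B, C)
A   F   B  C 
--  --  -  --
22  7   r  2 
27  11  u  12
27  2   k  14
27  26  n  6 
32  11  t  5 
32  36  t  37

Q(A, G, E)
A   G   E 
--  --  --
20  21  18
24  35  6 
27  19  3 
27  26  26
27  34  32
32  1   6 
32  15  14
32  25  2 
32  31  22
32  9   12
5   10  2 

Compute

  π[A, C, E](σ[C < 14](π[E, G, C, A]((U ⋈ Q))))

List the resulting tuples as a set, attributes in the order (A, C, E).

{(27, 12, 26), (27, 12, 3), (27, 12, 32), (27, 6, 26), (27, 6, 3), (27, 6, 32), (32, 5, 12), (32, 5, 14), (32, 5, 2), (32, 5, 22), (32, 5, 6)}

Natural join on A: {(27, 11, u, 12, 19, 3), (27, 11, u, 12, 26, 26), (27, 11, u, 12, 34, 32), (27, 2, k, 14, 19, 3), (27, 2, k, 14, 26, 26), (27, 2, k, 14, 34, 32), (27, 26, n, 6, 19, 3), (27, 26, n, 6, 26, 26), (27, 26, n, 6, 34, 32), (32, 11, t, 5, 1, 6), (32, 11, t, 5, 15, 14), (32, 11, t, 5, 25, 2), (32, 11, t, 5, 31, 22), (32, 11, t, 5, 9, 12), (32, 36, t, 37, 1, 6), (32, 36, t, 37, 15, 14), (32, 36, t, 37, 25, 2), (32, 36, t, 37, 31, 22), (32, 36, t, 37, 9, 12)}
π_{E, G, C, A} gives {(12, 9, 37, 32), (12, 9, 5, 32), (14, 15, 37, 32), (14, 15, 5, 32), (2, 25, 37, 32), (2, 25, 5, 32), (22, 31, 37, 32), (22, 31, 5, 32), (26, 26, 12, 27), (26, 26, 14, 27), (26, 26, 6, 27), (3, 19, 12, 27), (3, 19, 14, 27), (3, 19, 6, 27), (32, 34, 12, 27), (32, 34, 14, 27), (32, 34, 6, 27), (6, 1, 37, 32), (6, 1, 5, 32)}.
Selection C < 14: {(12, 9, 5, 32), (14, 15, 5, 32), (2, 25, 5, 32), (22, 31, 5, 32), (26, 26, 12, 27), (26, 26, 6, 27), (3, 19, 12, 27), (3, 19, 6, 27), (32, 34, 12, 27), (32, 34, 6, 27), (6, 1, 5, 32)}
π_{A, C, E} gives {(27, 12, 26), (27, 12, 3), (27, 12, 32), (27, 6, 26), (27, 6, 3), (27, 6, 32), (32, 5, 12), (32, 5, 14), (32, 5, 2), (32, 5, 22), (32, 5, 6)}.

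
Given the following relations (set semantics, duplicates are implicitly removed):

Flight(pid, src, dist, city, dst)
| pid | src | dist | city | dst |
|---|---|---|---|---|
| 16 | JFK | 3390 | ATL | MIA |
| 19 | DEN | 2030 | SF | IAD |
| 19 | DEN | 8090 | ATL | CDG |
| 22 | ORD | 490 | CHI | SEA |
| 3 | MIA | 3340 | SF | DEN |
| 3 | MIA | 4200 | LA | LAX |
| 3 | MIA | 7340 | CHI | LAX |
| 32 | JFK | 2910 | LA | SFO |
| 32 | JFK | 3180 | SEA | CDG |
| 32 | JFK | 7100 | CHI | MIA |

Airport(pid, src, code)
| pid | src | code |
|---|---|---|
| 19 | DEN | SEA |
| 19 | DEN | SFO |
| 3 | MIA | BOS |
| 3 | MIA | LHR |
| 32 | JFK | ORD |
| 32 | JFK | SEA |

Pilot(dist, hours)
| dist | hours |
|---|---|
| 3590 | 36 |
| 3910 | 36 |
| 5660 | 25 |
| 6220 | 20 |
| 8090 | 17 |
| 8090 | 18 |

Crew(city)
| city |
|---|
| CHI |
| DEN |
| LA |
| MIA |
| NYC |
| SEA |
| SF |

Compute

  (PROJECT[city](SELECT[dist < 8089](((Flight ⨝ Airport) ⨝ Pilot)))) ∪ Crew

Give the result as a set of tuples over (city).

Natural join on pid, src: {(19, DEN, 2030, SF, IAD, SEA), (19, DEN, 2030, SF, IAD, SFO), (19, DEN, 8090, ATL, CDG, SEA), (19, DEN, 8090, ATL, CDG, SFO), (3, MIA, 3340, SF, DEN, BOS), (3, MIA, 3340, SF, DEN, LHR), (3, MIA, 4200, LA, LAX, BOS), (3, MIA, 4200, LA, LAX, LHR), (3, MIA, 7340, CHI, LAX, BOS), (3, MIA, 7340, CHI, LAX, LHR), (32, JFK, 2910, LA, SFO, ORD), (32, JFK, 2910, LA, SFO, SEA), (32, JFK, 3180, SEA, CDG, ORD), (32, JFK, 3180, SEA, CDG, SEA), (32, JFK, 7100, CHI, MIA, ORD), (32, JFK, 7100, CHI, MIA, SEA)}
Natural join on dist: {(19, DEN, 8090, ATL, CDG, SEA, 17), (19, DEN, 8090, ATL, CDG, SEA, 18), (19, DEN, 8090, ATL, CDG, SFO, 17), (19, DEN, 8090, ATL, CDG, SFO, 18)}
σ[dist < 8089]: keep tuples satisfying dist < 8089 → {}
π[city]: project onto (city) → {}
Set union of the two operands is {CHI, DEN, LA, MIA, NYC, SEA, SF}.

{CHI, DEN, LA, MIA, NYC, SEA, SF}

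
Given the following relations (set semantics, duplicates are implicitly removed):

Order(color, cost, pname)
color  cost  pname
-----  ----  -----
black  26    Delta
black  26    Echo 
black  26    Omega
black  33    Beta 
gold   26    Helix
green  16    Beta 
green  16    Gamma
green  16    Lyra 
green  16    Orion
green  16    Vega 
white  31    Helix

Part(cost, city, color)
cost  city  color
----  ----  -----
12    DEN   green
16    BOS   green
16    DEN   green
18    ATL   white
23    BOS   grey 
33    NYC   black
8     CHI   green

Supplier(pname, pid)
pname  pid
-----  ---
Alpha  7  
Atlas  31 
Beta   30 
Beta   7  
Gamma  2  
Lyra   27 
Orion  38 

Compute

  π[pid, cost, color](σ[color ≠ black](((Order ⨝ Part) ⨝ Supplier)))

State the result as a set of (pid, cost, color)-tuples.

{(2, 16, green), (27, 16, green), (30, 16, green), (38, 16, green), (7, 16, green)}

Joining Order and Part on color, cost yields {(black, 33, Beta, NYC), (green, 16, Beta, BOS), (green, 16, Beta, DEN), (green, 16, Gamma, BOS), (green, 16, Gamma, DEN), (green, 16, Lyra, BOS), (green, 16, Lyra, DEN), (green, 16, Orion, BOS), (green, 16, Orion, DEN), (green, 16, Vega, BOS), (green, 16, Vega, DEN)}.
Joining (Order ⨝ Part) and Supplier on pname yields {(black, 33, Beta, NYC, 30), (black, 33, Beta, NYC, 7), (green, 16, Beta, BOS, 30), (green, 16, Beta, BOS, 7), (green, 16, Beta, DEN, 30), (green, 16, Beta, DEN, 7), (green, 16, Gamma, BOS, 2), (green, 16, Gamma, DEN, 2), (green, 16, Lyra, BOS, 27), (green, 16, Lyra, DEN, 27), (green, 16, Orion, BOS, 38), (green, 16, Orion, DEN, 38)}.
Filtering on color ≠ black leaves {(green, 16, Beta, BOS, 30), (green, 16, Beta, BOS, 7), (green, 16, Beta, DEN, 30), (green, 16, Beta, DEN, 7), (green, 16, Gamma, BOS, 2), (green, 16, Gamma, DEN, 2), (green, 16, Lyra, BOS, 27), (green, 16, Lyra, DEN, 27), (green, 16, Orion, BOS, 38), (green, 16, Orion, DEN, 38)}.
π[pid, cost, color]: project onto (pid, cost, color) (5 duplicate(s) eliminated) → {(2, 16, green), (27, 16, green), (30, 16, green), (38, 16, green), (7, 16, green)}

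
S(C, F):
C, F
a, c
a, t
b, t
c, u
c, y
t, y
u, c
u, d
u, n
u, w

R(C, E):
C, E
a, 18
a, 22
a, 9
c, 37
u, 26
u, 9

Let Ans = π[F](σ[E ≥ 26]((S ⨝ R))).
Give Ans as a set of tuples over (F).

{c, d, n, u, w, y}

S ⋈ R (natural join on C): {(a, c, 18), (a, c, 22), (a, c, 9), (a, t, 18), (a, t, 22), (a, t, 9), (c, u, 37), (c, y, 37), (u, c, 26), (u, c, 9), (u, d, 26), (u, d, 9), (u, n, 26), (u, n, 9), (u, w, 26), (u, w, 9)}
Selection E ≥ 26: {(c, u, 37), (c, y, 37), (u, c, 26), (u, d, 26), (u, n, 26), (u, w, 26)}
Keep only column(s) F: {c, d, n, u, w, y}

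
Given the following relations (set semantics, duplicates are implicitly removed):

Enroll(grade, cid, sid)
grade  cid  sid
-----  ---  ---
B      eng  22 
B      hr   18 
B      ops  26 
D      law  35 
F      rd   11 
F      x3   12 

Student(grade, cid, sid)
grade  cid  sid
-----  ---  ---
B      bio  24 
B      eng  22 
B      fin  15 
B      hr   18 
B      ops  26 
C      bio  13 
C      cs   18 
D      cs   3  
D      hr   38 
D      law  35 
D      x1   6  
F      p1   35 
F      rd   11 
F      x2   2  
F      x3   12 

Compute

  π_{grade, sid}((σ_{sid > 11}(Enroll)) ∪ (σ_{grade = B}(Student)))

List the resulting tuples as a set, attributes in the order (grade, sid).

{(B, 15), (B, 18), (B, 22), (B, 24), (B, 26), (D, 35), (F, 12)}

σ[sid > 11]: keep tuples satisfying sid > 11 → {(B, eng, 22), (B, hr, 18), (B, ops, 26), (D, law, 35), (F, x3, 12)}
σ[grade = B]: keep tuples satisfying grade = B → {(B, bio, 24), (B, eng, 22), (B, fin, 15), (B, hr, 18), (B, ops, 26)}
Taking the union: {(B, bio, 24), (B, eng, 22), (B, fin, 15), (B, hr, 18), (B, ops, 26), (D, law, 35), (F, x3, 12)}
Projecting to grade, sid: {(B, 15), (B, 18), (B, 22), (B, 24), (B, 26), (D, 35), (F, 12)}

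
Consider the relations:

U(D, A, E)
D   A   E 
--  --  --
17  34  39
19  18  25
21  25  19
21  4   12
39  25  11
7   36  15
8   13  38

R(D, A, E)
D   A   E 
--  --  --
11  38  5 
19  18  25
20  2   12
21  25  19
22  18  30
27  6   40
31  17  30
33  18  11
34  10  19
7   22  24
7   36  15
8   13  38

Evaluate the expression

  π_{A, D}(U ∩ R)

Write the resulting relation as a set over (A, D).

{(13, 8), (18, 19), (25, 21), (36, 7)}

Set intersection of the two operands is {(19, 18, 25), (21, 25, 19), (7, 36, 15), (8, 13, 38)}.
π_{A, D} gives {(13, 8), (18, 19), (25, 21), (36, 7)}.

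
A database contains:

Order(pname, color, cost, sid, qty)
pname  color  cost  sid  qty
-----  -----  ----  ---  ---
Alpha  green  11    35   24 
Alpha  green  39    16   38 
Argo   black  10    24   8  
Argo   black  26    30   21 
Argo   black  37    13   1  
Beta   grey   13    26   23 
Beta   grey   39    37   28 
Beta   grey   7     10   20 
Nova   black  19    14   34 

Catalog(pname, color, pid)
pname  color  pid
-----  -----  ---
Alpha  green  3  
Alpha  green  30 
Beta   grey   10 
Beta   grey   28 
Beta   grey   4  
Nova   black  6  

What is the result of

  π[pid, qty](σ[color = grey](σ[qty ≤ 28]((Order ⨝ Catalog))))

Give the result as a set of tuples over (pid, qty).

{(10, 20), (10, 23), (10, 28), (28, 20), (28, 23), (28, 28), (4, 20), (4, 23), (4, 28)}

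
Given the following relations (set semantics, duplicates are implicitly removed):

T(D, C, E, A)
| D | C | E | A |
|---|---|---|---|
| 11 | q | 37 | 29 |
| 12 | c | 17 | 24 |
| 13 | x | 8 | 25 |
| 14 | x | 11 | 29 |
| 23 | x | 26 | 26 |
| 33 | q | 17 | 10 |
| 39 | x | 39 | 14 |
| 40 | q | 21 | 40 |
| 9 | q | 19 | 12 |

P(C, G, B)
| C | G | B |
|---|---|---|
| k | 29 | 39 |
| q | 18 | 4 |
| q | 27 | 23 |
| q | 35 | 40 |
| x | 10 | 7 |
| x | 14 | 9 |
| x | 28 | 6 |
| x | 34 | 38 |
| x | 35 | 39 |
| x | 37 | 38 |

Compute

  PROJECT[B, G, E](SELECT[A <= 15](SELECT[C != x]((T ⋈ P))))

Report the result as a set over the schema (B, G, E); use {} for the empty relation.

{(23, 27, 17), (23, 27, 19), (4, 18, 17), (4, 18, 19), (40, 35, 17), (40, 35, 19)}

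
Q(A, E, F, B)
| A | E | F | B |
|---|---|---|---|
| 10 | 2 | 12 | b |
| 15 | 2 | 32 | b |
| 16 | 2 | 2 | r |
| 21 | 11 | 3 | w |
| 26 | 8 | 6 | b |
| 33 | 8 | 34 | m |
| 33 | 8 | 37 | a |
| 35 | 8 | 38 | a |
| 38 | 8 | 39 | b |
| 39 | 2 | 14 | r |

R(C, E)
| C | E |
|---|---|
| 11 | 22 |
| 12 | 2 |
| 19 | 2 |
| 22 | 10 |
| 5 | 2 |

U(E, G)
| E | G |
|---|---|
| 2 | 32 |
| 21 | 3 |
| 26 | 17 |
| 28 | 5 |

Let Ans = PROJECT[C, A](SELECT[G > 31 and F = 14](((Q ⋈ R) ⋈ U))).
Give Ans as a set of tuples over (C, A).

{(12, 39), (19, 39), (5, 39)}

Natural join on E: {(10, 2, 12, b, 12), (10, 2, 12, b, 19), (10, 2, 12, b, 5), (15, 2, 32, b, 12), (15, 2, 32, b, 19), (15, 2, 32, b, 5), (16, 2, 2, r, 12), (16, 2, 2, r, 19), (16, 2, 2, r, 5), (39, 2, 14, r, 12), (39, 2, 14, r, 19), (39, 2, 14, r, 5)}
Natural join on E: {(10, 2, 12, b, 12, 32), (10, 2, 12, b, 19, 32), (10, 2, 12, b, 5, 32), (15, 2, 32, b, 12, 32), (15, 2, 32, b, 19, 32), (15, 2, 32, b, 5, 32), (16, 2, 2, r, 12, 32), (16, 2, 2, r, 19, 32), (16, 2, 2, r, 5, 32), (39, 2, 14, r, 12, 32), (39, 2, 14, r, 19, 32), (39, 2, 14, r, 5, 32)}
Filtering on G > 31 and F = 14 leaves {(39, 2, 14, r, 12, 32), (39, 2, 14, r, 19, 32), (39, 2, 14, r, 5, 32)}.
Projecting to C, A: {(12, 39), (19, 39), (5, 39)}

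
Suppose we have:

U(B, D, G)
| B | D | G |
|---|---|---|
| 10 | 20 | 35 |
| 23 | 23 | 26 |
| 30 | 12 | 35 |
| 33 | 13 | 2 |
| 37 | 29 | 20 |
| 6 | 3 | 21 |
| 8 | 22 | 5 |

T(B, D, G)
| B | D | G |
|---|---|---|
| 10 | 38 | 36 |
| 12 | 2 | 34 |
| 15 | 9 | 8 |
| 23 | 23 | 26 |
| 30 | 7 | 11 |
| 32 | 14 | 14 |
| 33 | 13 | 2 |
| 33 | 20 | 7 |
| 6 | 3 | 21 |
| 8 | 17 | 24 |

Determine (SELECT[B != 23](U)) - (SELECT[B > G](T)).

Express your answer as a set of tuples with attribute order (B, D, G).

Apply σ_{B != 23}; surviving tuples: {(10, 20, 35), (30, 12, 35), (33, 13, 2), (37, 29, 20), (6, 3, 21), (8, 22, 5)}
Apply σ_{B > G}; surviving tuples: {(15, 9, 8), (30, 7, 11), (32, 14, 14), (33, 13, 2), (33, 20, 7)}
Taking the difference: {(10, 20, 35), (30, 12, 35), (37, 29, 20), (6, 3, 21), (8, 22, 5)}

{(10, 20, 35), (30, 12, 35), (37, 29, 20), (6, 3, 21), (8, 22, 5)}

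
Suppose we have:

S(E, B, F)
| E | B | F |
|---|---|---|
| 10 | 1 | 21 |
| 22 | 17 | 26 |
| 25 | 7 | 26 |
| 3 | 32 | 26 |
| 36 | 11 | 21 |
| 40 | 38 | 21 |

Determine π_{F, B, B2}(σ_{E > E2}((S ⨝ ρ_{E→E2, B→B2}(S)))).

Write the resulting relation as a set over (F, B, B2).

ρ[E→E2, B→B2]: schema becomes (E2, B2, F); tuples unchanged.
Natural join on F: {(10, 1, 21, 10, 1), (10, 1, 21, 36, 11), (10, 1, 21, 40, 38), (22, 17, 26, 22, 17), (22, 17, 26, 25, 7), (22, 17, 26, 3, 32), (25, 7, 26, 22, 17), (25, 7, 26, 25, 7), (25, 7, 26, 3, 32), (3, 32, 26, 22, 17), (3, 32, 26, 25, 7), (3, 32, 26, 3, 32), (36, 11, 21, 10, 1), (36, 11, 21, 36, 11), (36, 11, 21, 40, 38), (40, 38, 21, 10, 1), (40, 38, 21, 36, 11), (40, 38, 21, 40, 38)}
Apply σ_{E > E2}; surviving tuples: {(22, 17, 26, 3, 32), (25, 7, 26, 22, 17), (25, 7, 26, 3, 32), (36, 11, 21, 10, 1), (40, 38, 21, 10, 1), (40, 38, 21, 36, 11)}
π_{F, B, B2} gives {(21, 11, 1), (21, 38, 1), (21, 38, 11), (26, 17, 32), (26, 7, 17), (26, 7, 32)}.

{(21, 11, 1), (21, 38, 1), (21, 38, 11), (26, 17, 32), (26, 7, 17), (26, 7, 32)}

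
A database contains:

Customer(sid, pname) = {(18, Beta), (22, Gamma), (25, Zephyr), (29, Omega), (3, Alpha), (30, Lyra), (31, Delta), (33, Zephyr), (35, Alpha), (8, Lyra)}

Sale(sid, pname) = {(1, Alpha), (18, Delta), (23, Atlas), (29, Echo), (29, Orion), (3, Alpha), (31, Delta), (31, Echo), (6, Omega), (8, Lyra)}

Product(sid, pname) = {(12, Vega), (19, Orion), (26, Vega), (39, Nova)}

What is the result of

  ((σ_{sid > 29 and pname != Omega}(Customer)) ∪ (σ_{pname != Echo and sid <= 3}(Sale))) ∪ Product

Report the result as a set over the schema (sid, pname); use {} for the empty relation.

{(1, Alpha), (12, Vega), (19, Orion), (26, Vega), (3, Alpha), (30, Lyra), (31, Delta), (33, Zephyr), (35, Alpha), (39, Nova)}

σ[sid > 29 and pname != Omega]: keep tuples satisfying sid > 29 and pname != Omega → {(30, Lyra), (31, Delta), (33, Zephyr), (35, Alpha)}
σ[pname != Echo and sid <= 3]: keep tuples satisfying pname != Echo and sid <= 3 → {(1, Alpha), (3, Alpha)}
Set union of the two operands is {(1, Alpha), (3, Alpha), (30, Lyra), (31, Delta), (33, Zephyr), (35, Alpha)}.
Set union of the two operands is {(1, Alpha), (12, Vega), (19, Orion), (26, Vega), (3, Alpha), (30, Lyra), (31, Delta), (33, Zephyr), (35, Alpha), (39, Nova)}.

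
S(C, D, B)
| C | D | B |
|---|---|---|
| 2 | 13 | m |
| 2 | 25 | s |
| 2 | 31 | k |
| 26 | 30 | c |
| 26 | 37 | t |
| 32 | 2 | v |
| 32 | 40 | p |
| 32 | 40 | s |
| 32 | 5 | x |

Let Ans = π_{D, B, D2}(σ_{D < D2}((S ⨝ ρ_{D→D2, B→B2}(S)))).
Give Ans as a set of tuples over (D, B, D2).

ρ[D→D2, B→B2]: schema becomes (C, D2, B2); tuples unchanged.
Joining S and ρ_{D→D2, B→B2}(S) on C yields {(2, 13, m, 13, m), (2, 13, m, 25, s), (2, 13, m, 31, k), (2, 25, s, 13, m), (2, 25, s, 25, s), (2, 25, s, 31, k), (2, 31, k, 13, m), (2, 31, k, 25, s), (2, 31, k, 31, k), (26, 30, c, 30, c), (26, 30, c, 37, t), (26, 37, t, 30, c), (26, 37, t, 37, t), (32, 2, v, 2, v), (32, 2, v, 40, p), (32, 2, v, 40, s), (32, 2, v, 5, x), (32, 40, p, 2, v), (32, 40, p, 40, p), (32, 40, p, 40, s), (32, 40, p, 5, x), (32, 40, s, 2, v), (32, 40, s, 40, p), (32, 40, s, 40, s), (32, 40, s, 5, x), (32, 5, x, 2, v), (32, 5, x, 40, p), (32, 5, x, 40, s), (32, 5, x, 5, x)}.
Filtering on D < D2 leaves {(2, 13, m, 25, s), (2, 13, m, 31, k), (2, 25, s, 31, k), (26, 30, c, 37, t), (32, 2, v, 40, p), (32, 2, v, 40, s), (32, 2, v, 5, x), (32, 5, x, 40, p), (32, 5, x, 40, s)}.
Projecting to D, B, D2 (2 duplicate(s) eliminated): {(13, m, 25), (13, m, 31), (2, v, 40), (2, v, 5), (25, s, 31), (30, c, 37), (5, x, 40)}

{(13, m, 25), (13, m, 31), (2, v, 40), (2, v, 5), (25, s, 31), (30, c, 37), (5, x, 40)}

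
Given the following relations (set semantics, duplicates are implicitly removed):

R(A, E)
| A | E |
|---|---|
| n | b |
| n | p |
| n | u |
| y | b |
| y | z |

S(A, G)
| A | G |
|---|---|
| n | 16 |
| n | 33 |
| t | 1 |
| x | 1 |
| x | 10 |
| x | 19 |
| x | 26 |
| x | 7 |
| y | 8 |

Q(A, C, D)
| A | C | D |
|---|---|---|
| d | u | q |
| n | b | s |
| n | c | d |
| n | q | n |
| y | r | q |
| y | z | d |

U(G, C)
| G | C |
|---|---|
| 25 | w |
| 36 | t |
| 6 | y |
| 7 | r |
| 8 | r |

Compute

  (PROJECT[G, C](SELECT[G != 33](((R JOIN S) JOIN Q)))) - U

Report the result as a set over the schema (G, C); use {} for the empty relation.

{(16, b), (16, c), (16, q), (8, z)}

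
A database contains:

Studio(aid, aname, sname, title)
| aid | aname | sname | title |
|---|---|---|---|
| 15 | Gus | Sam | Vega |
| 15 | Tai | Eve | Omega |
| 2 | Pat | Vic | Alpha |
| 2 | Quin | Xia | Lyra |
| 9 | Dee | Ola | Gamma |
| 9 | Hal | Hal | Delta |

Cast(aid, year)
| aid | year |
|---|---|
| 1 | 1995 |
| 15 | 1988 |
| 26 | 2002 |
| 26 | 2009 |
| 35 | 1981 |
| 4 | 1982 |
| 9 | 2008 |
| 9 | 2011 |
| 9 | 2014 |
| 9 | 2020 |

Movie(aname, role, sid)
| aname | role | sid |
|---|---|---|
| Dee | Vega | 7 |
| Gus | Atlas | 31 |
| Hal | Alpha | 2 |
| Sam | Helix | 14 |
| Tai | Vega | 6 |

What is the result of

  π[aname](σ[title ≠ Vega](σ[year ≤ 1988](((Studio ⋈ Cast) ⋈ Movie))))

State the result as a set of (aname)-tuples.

{Tai}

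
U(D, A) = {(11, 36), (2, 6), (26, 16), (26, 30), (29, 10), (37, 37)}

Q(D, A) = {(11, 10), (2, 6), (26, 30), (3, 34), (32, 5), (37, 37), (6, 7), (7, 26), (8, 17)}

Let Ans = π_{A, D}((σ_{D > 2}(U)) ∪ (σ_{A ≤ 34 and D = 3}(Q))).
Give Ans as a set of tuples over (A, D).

{(10, 29), (16, 26), (30, 26), (34, 3), (36, 11), (37, 37)}

Selection D > 2: {(11, 36), (26, 16), (26, 30), (29, 10), (37, 37)}
Selection A ≤ 34 and D = 3: {(3, 34)}
Taking the union: {(11, 36), (26, 16), (26, 30), (29, 10), (3, 34), (37, 37)}
π[A, D]: project onto (A, D) → {(10, 29), (16, 26), (30, 26), (34, 3), (36, 11), (37, 37)}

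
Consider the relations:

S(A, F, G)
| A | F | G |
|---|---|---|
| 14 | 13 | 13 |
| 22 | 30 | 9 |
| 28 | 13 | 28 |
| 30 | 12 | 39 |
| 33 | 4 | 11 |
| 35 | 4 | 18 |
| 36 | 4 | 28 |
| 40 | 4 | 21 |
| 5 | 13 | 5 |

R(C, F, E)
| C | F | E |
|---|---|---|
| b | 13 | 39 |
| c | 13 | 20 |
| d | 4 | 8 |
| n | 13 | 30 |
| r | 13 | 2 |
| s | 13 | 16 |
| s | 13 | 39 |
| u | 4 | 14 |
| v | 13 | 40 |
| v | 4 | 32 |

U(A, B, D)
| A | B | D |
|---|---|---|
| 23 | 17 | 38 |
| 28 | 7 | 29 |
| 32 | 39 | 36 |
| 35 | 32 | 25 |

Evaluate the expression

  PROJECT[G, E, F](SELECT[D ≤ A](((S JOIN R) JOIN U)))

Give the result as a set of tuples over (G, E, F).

{(18, 14, 4), (18, 32, 4), (18, 8, 4)}

Joining S and R on F yields {(14, 13, 13, b, 39), (14, 13, 13, c, 20), (14, 13, 13, n, 30), (14, 13, 13, r, 2), (14, 13, 13, s, 16), (14, 13, 13, s, 39), (14, 13, 13, v, 40), (28, 13, 28, b, 39), (28, 13, 28, c, 20), (28, 13, 28, n, 30), (28, 13, 28, r, 2), (28, 13, 28, s, 16), (28, 13, 28, s, 39), (28, 13, 28, v, 40), (33, 4, 11, d, 8), (33, 4, 11, u, 14), (33, 4, 11, v, 32), (35, 4, 18, d, 8), (35, 4, 18, u, 14), (35, 4, 18, v, 32), (36, 4, 28, d, 8), (36, 4, 28, u, 14), (36, 4, 28, v, 32), (40, 4, 21, d, 8), (40, 4, 21, u, 14), (40, 4, 21, v, 32), (5, 13, 5, b, 39), (5, 13, 5, c, 20), (5, 13, 5, n, 30), (5, 13, 5, r, 2), (5, 13, 5, s, 16), (5, 13, 5, s, 39), (5, 13, 5, v, 40)}.
Joining (S JOIN R) and U on A yields {(28, 13, 28, b, 39, 7, 29), (28, 13, 28, c, 20, 7, 29), (28, 13, 28, n, 30, 7, 29), (28, 13, 28, r, 2, 7, 29), (28, 13, 28, s, 16, 7, 29), (28, 13, 28, s, 39, 7, 29), (28, 13, 28, v, 40, 7, 29), (35, 4, 18, d, 8, 32, 25), (35, 4, 18, u, 14, 32, 25), (35, 4, 18, v, 32, 32, 25)}.
Filtering on D ≤ A leaves {(35, 4, 18, d, 8, 32, 25), (35, 4, 18, u, 14, 32, 25), (35, 4, 18, v, 32, 32, 25)}.
Projecting to G, E, F: {(18, 14, 4), (18, 32, 4), (18, 8, 4)}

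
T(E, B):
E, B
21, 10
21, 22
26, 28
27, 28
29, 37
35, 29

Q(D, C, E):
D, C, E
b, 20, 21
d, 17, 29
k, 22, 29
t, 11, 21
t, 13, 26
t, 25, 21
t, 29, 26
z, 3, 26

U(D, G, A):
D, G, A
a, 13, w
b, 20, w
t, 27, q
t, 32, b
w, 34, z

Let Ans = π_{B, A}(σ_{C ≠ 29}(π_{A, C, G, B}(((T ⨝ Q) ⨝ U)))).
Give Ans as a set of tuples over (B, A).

{(10, b), (10, q), (10, w), (22, b), (22, q), (22, w), (28, b), (28, q)}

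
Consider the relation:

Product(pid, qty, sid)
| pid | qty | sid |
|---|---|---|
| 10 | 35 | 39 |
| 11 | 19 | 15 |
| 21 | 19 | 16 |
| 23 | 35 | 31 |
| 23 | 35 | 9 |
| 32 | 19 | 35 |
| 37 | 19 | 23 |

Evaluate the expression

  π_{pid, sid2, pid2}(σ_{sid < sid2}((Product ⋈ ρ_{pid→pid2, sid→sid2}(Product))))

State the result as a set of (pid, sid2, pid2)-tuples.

ρ[pid→pid2, sid→sid2]: schema becomes (pid2, qty, sid2); tuples unchanged.
Natural join on qty: {(10, 35, 39, 10, 39), (10, 35, 39, 23, 31), (10, 35, 39, 23, 9), (11, 19, 15, 11, 15), (11, 19, 15, 21, 16), (11, 19, 15, 32, 35), (11, 19, 15, 37, 23), (21, 19, 16, 11, 15), (21, 19, 16, 21, 16), (21, 19, 16, 32, 35), (21, 19, 16, 37, 23), (23, 35, 31, 10, 39), (23, 35, 31, 23, 31), (23, 35, 31, 23, 9), (23, 35, 9, 10, 39), (23, 35, 9, 23, 31), (23, 35, 9, 23, 9), (32, 19, 35, 11, 15), (32, 19, 35, 21, 16), (32, 19, 35, 32, 35), (32, 19, 35, 37, 23), (37, 19, 23, 11, 15), (37, 19, 23, 21, 16), (37, 19, 23, 32, 35), (37, 19, 23, 37, 23)}
Filtering on sid < sid2 leaves {(11, 19, 15, 21, 16), (11, 19, 15, 32, 35), (11, 19, 15, 37, 23), (21, 19, 16, 32, 35), (21, 19, 16, 37, 23), (23, 35, 31, 10, 39), (23, 35, 9, 10, 39), (23, 35, 9, 23, 31), (37, 19, 23, 32, 35)}.
Projecting to pid, sid2, pid2 (1 duplicate(s) eliminated): {(11, 16, 21), (11, 23, 37), (11, 35, 32), (21, 23, 37), (21, 35, 32), (23, 31, 23), (23, 39, 10), (37, 35, 32)}

{(11, 16, 21), (11, 23, 37), (11, 35, 32), (21, 23, 37), (21, 35, 32), (23, 31, 23), (23, 39, 10), (37, 35, 32)}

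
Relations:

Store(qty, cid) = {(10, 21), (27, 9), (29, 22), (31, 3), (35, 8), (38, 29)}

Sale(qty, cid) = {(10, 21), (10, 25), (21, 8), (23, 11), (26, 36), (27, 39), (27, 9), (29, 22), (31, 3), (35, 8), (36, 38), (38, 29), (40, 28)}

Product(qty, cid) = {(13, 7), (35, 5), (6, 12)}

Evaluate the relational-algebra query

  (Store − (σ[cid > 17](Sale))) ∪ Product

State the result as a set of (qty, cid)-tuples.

Selection cid > 17: {(10, 21), (10, 25), (26, 36), (27, 39), (29, 22), (36, 38), (38, 29), (40, 28)}
Taking the difference: {(27, 9), (31, 3), (35, 8)}
Taking the union: {(13, 7), (27, 9), (31, 3), (35, 5), (35, 8), (6, 12)}

{(13, 7), (27, 9), (31, 3), (35, 5), (35, 8), (6, 12)}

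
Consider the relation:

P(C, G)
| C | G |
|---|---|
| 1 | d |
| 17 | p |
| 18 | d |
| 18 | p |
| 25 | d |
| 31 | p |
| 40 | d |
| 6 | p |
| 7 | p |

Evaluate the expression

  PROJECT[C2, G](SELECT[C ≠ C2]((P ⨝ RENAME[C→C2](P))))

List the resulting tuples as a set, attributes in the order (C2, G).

ρ[C→C2]: schema becomes (C2, G); tuples unchanged.
Natural join on G: {(1, d, 1), (1, d, 18), (1, d, 25), (1, d, 40), (17, p, 17), (17, p, 18), (17, p, 31), (17, p, 6), (17, p, 7), (18, d, 1), (18, d, 18), (18, d, 25), (18, d, 40), (18, p, 17), (18, p, 18), (18, p, 31), (18, p, 6), (18, p, 7), (25, d, 1), (25, d, 18), (25, d, 25), (25, d, 40), (31, p, 17), (31, p, 18), (31, p, 31), (31, p, 6), (31, p, 7), (40, d, 1), (40, d, 18), (40, d, 25), (40, d, 40), (6, p, 17), (6, p, 18), (6, p, 31), (6, p, 6), (6, p, 7), (7, p, 17), (7, p, 18), (7, p, 31), (7, p, 6), (7, p, 7)}
σ[C ≠ C2]: keep tuples satisfying C ≠ C2 → {(1, d, 18), (1, d, 25), (1, d, 40), (17, p, 18), (17, p, 31), (17, p, 6), (17, p, 7), (18, d, 1), (18, d, 25), (18, d, 40), (18, p, 17), (18, p, 31), (18, p, 6), (18, p, 7), (25, d, 1), (25, d, 18), (25, d, 40), (31, p, 17), (31, p, 18), (31, p, 6), (31, p, 7), (40, d, 1), (40, d, 18), (40, d, 25), (6, p, 17), (6, p, 18), (6, p, 31), (6, p, 7), (7, p, 17), (7, p, 18), (7, p, 31), (7, p, 6)}
Keep only column(s) C2, G (23 duplicate(s) eliminated): {(1, d), (17, p), (18, d), (18, p), (25, d), (31, p), (40, d), (6, p), (7, p)}

{(1, d), (17, p), (18, d), (18, p), (25, d), (31, p), (40, d), (6, p), (7, p)}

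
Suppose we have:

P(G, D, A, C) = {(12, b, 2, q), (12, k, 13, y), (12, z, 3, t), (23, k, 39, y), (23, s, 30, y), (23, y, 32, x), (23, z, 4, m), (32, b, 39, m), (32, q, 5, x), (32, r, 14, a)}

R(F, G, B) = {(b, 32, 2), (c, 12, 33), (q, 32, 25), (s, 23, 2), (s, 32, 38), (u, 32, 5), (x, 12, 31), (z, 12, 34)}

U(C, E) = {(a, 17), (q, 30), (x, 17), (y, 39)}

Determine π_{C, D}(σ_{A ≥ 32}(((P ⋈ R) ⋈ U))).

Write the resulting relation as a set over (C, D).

Natural join on G: {(12, b, 2, q, c, 33), (12, b, 2, q, x, 31), (12, b, 2, q, z, 34), (12, k, 13, y, c, 33), (12, k, 13, y, x, 31), (12, k, 13, y, z, 34), (12, z, 3, t, c, 33), (12, z, 3, t, x, 31), (12, z, 3, t, z, 34), (23, k, 39, y, s, 2), (23, s, 30, y, s, 2), (23, y, 32, x, s, 2), (23, z, 4, m, s, 2), (32, b, 39, m, b, 2), (32, b, 39, m, q, 25), (32, b, 39, m, s, 38), (32, b, 39, m, u, 5), (32, q, 5, x, b, 2), (32, q, 5, x, q, 25), (32, q, 5, x, s, 38), (32, q, 5, x, u, 5), (32, r, 14, a, b, 2), (32, r, 14, a, q, 25), (32, r, 14, a, s, 38), (32, r, 14, a, u, 5)}
Natural join on C: {(12, b, 2, q, c, 33, 30), (12, b, 2, q, x, 31, 30), (12, b, 2, q, z, 34, 30), (12, k, 13, y, c, 33, 39), (12, k, 13, y, x, 31, 39), (12, k, 13, y, z, 34, 39), (23, k, 39, y, s, 2, 39), (23, s, 30, y, s, 2, 39), (23, y, 32, x, s, 2, 17), (32, q, 5, x, b, 2, 17), (32, q, 5, x, q, 25, 17), (32, q, 5, x, s, 38, 17), (32, q, 5, x, u, 5, 17), (32, r, 14, a, b, 2, 17), (32, r, 14, a, q, 25, 17), (32, r, 14, a, s, 38, 17), (32, r, 14, a, u, 5, 17)}
Filtering on A ≥ 32 leaves {(23, k, 39, y, s, 2, 39), (23, y, 32, x, s, 2, 17)}.
π_{C, D} gives {(x, y), (y, k)}.

{(x, y), (y, k)}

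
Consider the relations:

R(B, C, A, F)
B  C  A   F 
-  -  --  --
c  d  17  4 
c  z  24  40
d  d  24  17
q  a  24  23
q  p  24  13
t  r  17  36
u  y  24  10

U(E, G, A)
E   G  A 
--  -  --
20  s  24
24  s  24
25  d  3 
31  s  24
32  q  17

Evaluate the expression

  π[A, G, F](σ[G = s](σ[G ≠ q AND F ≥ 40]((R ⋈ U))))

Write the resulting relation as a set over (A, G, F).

{(24, s, 40)}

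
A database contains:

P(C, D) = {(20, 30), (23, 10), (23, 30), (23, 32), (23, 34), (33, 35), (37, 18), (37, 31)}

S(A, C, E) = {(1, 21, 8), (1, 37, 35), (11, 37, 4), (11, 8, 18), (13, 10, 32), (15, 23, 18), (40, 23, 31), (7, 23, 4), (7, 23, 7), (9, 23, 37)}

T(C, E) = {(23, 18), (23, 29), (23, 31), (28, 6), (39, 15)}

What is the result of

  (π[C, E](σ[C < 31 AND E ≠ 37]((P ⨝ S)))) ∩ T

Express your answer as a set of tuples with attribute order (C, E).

{(23, 18), (23, 31)}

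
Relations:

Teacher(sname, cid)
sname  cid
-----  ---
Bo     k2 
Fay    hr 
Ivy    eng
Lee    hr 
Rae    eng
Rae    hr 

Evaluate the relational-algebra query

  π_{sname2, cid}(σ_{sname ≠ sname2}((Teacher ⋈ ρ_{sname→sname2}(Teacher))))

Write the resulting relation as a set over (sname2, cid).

{(Fay, hr), (Ivy, eng), (Lee, hr), (Rae, eng), (Rae, hr)}

ρ[sname→sname2]: schema becomes (sname2, cid); tuples unchanged.
Teacher ⋈ ρ_{sname→sname2}(Teacher) (natural join on cid): {(Bo, k2, Bo), (Fay, hr, Fay), (Fay, hr, Lee), (Fay, hr, Rae), (Ivy, eng, Ivy), (Ivy, eng, Rae), (Lee, hr, Fay), (Lee, hr, Lee), (Lee, hr, Rae), (Rae, eng, Ivy), (Rae, eng, Rae), (Rae, hr, Fay), (Rae, hr, Lee), (Rae, hr, Rae)}
Filtering on sname ≠ sname2 leaves {(Fay, hr, Lee), (Fay, hr, Rae), (Ivy, eng, Rae), (Lee, hr, Fay), (Lee, hr, Rae), (Rae, eng, Ivy), (Rae, hr, Fay), (Rae, hr, Lee)}.
Keep only column(s) sname2, cid (3 duplicate(s) eliminated): {(Fay, hr), (Ivy, eng), (Lee, hr), (Rae, eng), (Rae, hr)}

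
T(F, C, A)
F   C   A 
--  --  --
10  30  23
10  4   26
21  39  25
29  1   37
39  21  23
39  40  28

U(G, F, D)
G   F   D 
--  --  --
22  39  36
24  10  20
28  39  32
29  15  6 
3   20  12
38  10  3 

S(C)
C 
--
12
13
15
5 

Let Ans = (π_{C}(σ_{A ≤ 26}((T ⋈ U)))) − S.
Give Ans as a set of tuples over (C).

{21, 30, 4}

T ⋈ U (natural join on F): {(10, 30, 23, 24, 20), (10, 30, 23, 38, 3), (10, 4, 26, 24, 20), (10, 4, 26, 38, 3), (39, 21, 23, 22, 36), (39, 21, 23, 28, 32), (39, 40, 28, 22, 36), (39, 40, 28, 28, 32)}
Apply σ_{A ≤ 26}; surviving tuples: {(10, 30, 23, 24, 20), (10, 30, 23, 38, 3), (10, 4, 26, 24, 20), (10, 4, 26, 38, 3), (39, 21, 23, 22, 36), (39, 21, 23, 28, 32)}
Projecting to C (3 duplicate(s) eliminated): {21, 30, 4}
Taking the difference: {21, 30, 4}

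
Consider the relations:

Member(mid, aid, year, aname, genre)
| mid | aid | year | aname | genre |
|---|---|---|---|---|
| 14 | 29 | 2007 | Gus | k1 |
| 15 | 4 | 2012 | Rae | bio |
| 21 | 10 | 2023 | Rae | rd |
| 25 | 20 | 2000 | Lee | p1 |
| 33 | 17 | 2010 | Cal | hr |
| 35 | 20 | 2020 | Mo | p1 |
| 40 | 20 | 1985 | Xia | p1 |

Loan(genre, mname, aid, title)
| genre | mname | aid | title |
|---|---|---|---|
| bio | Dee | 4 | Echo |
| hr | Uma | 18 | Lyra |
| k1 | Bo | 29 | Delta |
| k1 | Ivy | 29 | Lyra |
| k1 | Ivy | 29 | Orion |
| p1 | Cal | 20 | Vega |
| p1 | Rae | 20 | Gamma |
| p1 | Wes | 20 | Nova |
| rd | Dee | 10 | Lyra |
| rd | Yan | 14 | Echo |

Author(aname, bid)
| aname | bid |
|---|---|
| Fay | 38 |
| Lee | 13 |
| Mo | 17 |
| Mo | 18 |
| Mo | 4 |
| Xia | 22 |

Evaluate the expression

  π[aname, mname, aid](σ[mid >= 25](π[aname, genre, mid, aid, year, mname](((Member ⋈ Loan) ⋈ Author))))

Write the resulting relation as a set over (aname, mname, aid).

Joining Member and Loan on aid, genre yields {(14, 29, 2007, Gus, k1, Bo, Delta), (14, 29, 2007, Gus, k1, Ivy, Lyra), (14, 29, 2007, Gus, k1, Ivy, Orion), (15, 4, 2012, Rae, bio, Dee, Echo), (21, 10, 2023, Rae, rd, Dee, Lyra), (25, 20, 2000, Lee, p1, Cal, Vega), (25, 20, 2000, Lee, p1, Rae, Gamma), (25, 20, 2000, Lee, p1, Wes, Nova), (35, 20, 2020, Mo, p1, Cal, Vega), (35, 20, 2020, Mo, p1, Rae, Gamma), (35, 20, 2020, Mo, p1, Wes, Nova), (40, 20, 1985, Xia, p1, Cal, Vega), (40, 20, 1985, Xia, p1, Rae, Gamma), (40, 20, 1985, Xia, p1, Wes, Nova)}.
Joining (Member ⋈ Loan) and Author on aname yields {(25, 20, 2000, Lee, p1, Cal, Vega, 13), (25, 20, 2000, Lee, p1, Rae, Gamma, 13), (25, 20, 2000, Lee, p1, Wes, Nova, 13), (35, 20, 2020, Mo, p1, Cal, Vega, 17), (35, 20, 2020, Mo, p1, Cal, Vega, 18), (35, 20, 2020, Mo, p1, Cal, Vega, 4), (35, 20, 2020, Mo, p1, Rae, Gamma, 17), (35, 20, 2020, Mo, p1, Rae, Gamma, 18), (35, 20, 2020, Mo, p1, Rae, Gamma, 4), (35, 20, 2020, Mo, p1, Wes, Nova, 17), (35, 20, 2020, Mo, p1, Wes, Nova, 18), (35, 20, 2020, Mo, p1, Wes, Nova, 4), (40, 20, 1985, Xia, p1, Cal, Vega, 22), (40, 20, 1985, Xia, p1, Rae, Gamma, 22), (40, 20, 1985, Xia, p1, Wes, Nova, 22)}.
π[aname, genre, mid, aid, year, mname]: project onto (aname, genre, mid, aid, year, mname) (6 duplicate(s) eliminated) → {(Lee, p1, 25, 20, 2000, Cal), (Lee, p1, 25, 20, 2000, Rae), (Lee, p1, 25, 20, 2000, Wes), (Mo, p1, 35, 20, 2020, Cal), (Mo, p1, 35, 20, 2020, Rae), (Mo, p1, 35, 20, 2020, Wes), (Xia, p1, 40, 20, 1985, Cal), (Xia, p1, 40, 20, 1985, Rae), (Xia, p1, 40, 20, 1985, Wes)}
Apply σ_{mid >= 25}; surviving tuples: {(Lee, p1, 25, 20, 2000, Cal), (Lee, p1, 25, 20, 2000, Rae), (Lee, p1, 25, 20, 2000, Wes), (Mo, p1, 35, 20, 2020, Cal), (Mo, p1, 35, 20, 2020, Rae), (Mo, p1, 35, 20, 2020, Wes), (Xia, p1, 40, 20, 1985, Cal), (Xia, p1, 40, 20, 1985, Rae), (Xia, p1, 40, 20, 1985, Wes)}
π[aname, mname, aid]: project onto (aname, mname, aid) → {(Lee, Cal, 20), (Lee, Rae, 20), (Lee, Wes, 20), (Mo, Cal, 20), (Mo, Rae, 20), (Mo, Wes, 20), (Xia, Cal, 20), (Xia, Rae, 20), (Xia, Wes, 20)}

{(Lee, Cal, 20), (Lee, Rae, 20), (Lee, Wes, 20), (Mo, Cal, 20), (Mo, Rae, 20), (Mo, Wes, 20), (Xia, Cal, 20), (Xia, Rae, 20), (Xia, Wes, 20)}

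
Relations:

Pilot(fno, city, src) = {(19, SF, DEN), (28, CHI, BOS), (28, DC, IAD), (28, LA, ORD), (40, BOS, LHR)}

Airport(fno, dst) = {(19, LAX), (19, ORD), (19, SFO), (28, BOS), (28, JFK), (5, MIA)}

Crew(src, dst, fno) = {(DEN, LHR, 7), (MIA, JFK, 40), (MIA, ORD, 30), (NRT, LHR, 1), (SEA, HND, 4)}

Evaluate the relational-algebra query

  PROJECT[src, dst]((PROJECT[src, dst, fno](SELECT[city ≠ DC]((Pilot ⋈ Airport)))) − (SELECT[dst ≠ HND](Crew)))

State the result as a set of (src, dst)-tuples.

{(BOS, BOS), (BOS, JFK), (DEN, LAX), (DEN, ORD), (DEN, SFO), (ORD, BOS), (ORD, JFK)}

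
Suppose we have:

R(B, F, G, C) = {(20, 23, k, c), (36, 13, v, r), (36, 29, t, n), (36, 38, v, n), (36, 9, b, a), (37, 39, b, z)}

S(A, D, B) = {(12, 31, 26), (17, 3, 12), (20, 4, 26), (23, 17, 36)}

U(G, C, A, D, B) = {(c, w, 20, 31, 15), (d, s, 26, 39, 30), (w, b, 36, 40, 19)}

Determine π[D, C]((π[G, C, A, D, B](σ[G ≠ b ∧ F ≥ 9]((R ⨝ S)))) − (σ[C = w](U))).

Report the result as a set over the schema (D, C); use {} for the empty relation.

R ⋈ S (natural join on B): {(36, 13, v, r, 23, 17), (36, 29, t, n, 23, 17), (36, 38, v, n, 23, 17), (36, 9, b, a, 23, 17)}
Selection G ≠ b ∧ F ≥ 9: {(36, 13, v, r, 23, 17), (36, 29, t, n, 23, 17), (36, 38, v, n, 23, 17)}
π[G, C, A, D, B]: project onto (G, C, A, D, B) → {(t, n, 23, 17, 36), (v, n, 23, 17, 36), (v, r, 23, 17, 36)}
Selection C = w: {(c, w, 20, 31, 15)}
Taking the difference: {(t, n, 23, 17, 36), (v, n, 23, 17, 36), (v, r, 23, 17, 36)}
π[D, C]: project onto (D, C) (1 duplicate(s) eliminated) → {(17, n), (17, r)}

{(17, n), (17, r)}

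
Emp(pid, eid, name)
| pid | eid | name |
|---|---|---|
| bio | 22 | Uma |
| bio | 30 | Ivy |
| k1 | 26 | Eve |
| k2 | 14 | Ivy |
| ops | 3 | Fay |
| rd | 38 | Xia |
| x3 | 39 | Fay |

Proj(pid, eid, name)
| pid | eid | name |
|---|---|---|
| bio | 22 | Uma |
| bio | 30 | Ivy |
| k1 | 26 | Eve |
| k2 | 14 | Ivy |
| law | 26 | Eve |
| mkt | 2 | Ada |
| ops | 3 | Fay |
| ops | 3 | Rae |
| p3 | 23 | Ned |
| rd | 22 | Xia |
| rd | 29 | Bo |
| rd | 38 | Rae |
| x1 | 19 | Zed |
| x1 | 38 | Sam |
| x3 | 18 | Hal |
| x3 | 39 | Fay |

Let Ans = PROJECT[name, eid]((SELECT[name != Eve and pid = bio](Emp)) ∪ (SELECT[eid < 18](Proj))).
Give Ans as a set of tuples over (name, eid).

{(Ada, 2), (Fay, 3), (Ivy, 14), (Ivy, 30), (Rae, 3), (Uma, 22)}

Filtering on name != Eve and pid = bio leaves {(bio, 22, Uma), (bio, 30, Ivy)}.
Filtering on eid < 18 leaves {(k2, 14, Ivy), (mkt, 2, Ada), (ops, 3, Fay), (ops, 3, Rae)}.
Union: {(bio, 22, Uma), (bio, 30, Ivy)} with {(k2, 14, Ivy), (mkt, 2, Ada), (ops, 3, Fay), (ops, 3, Rae)} → {(bio, 22, Uma), (bio, 30, Ivy), (k2, 14, Ivy), (mkt, 2, Ada), (ops, 3, Fay), (ops, 3, Rae)}
Projecting to name, eid: {(Ada, 2), (Fay, 3), (Ivy, 14), (Ivy, 30), (Rae, 3), (Uma, 22)}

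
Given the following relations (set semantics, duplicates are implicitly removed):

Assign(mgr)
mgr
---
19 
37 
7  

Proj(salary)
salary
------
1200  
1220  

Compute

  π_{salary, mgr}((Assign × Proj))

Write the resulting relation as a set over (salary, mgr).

Assign × Proj: Cartesian product, 3·2 = 6 tuples over (mgr, salary).
π[salary, mgr]: project onto (salary, mgr) → {(1200, 19), (1200, 37), (1200, 7), (1220, 19), (1220, 37), (1220, 7)}

{(1200, 19), (1200, 37), (1200, 7), (1220, 19), (1220, 37), (1220, 7)}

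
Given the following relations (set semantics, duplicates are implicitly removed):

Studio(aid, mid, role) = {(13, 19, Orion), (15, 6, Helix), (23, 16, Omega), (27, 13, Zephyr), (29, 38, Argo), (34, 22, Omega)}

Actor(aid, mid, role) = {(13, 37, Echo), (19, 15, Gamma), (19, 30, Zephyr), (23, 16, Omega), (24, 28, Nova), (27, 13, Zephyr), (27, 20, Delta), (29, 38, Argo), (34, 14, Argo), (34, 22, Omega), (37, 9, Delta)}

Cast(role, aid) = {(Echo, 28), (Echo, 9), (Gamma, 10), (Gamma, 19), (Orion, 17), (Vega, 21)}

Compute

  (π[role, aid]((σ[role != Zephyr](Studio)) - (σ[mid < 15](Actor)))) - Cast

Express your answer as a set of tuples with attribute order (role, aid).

{(Argo, 29), (Helix, 15), (Omega, 23), (Omega, 34), (Orion, 13)}

Filtering on role != Zephyr leaves {(13, 19, Orion), (15, 6, Helix), (23, 16, Omega), (29, 38, Argo), (34, 22, Omega)}.
Filtering on mid < 15 leaves {(27, 13, Zephyr), (34, 14, Argo), (37, 9, Delta)}.
Set difference of the two operands is {(13, 19, Orion), (15, 6, Helix), (23, 16, Omega), (29, 38, Argo), (34, 22, Omega)}.
Keep only column(s) role, aid: {(Argo, 29), (Helix, 15), (Omega, 23), (Omega, 34), (Orion, 13)}
Set difference of the two operands is {(Argo, 29), (Helix, 15), (Omega, 23), (Omega, 34), (Orion, 13)}.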